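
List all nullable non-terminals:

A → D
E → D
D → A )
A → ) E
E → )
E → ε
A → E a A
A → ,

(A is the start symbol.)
A non-terminal is nullable if it can derive ε (the empty string): either it has an ε-production, or it has a production whose right-hand side consists entirely of nullable non-terminals.

ε-productions: E → ε
So E is immediately nullable.
No further non-terminal can be added: every production for the remaining non-terminals contains a terminal or a non-nullable non-terminal.
Nullable = { 'E' }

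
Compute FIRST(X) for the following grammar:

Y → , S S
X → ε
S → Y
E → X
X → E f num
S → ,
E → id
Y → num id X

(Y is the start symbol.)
{ 'f', 'id', ε }

To compute FIRST(X), examine every production with X on the left-hand side, reading each right-hand side left to right until a non-nullable symbol is reached.

FIRST sets of the other non-terminals involved (by the same procedure, iterated to a fixed point):
  FIRST(E) = { 'f', 'id', ε }

From X → ε:
  - ε-production, so ε ∈ FIRST(X)
From X → E f num:
  - E is a non-terminal: add FIRST(E) \ {ε} = { 'f', 'id' }
    E is nullable, so continue to the next symbol
  - f is a terminal: add 'f' and stop

Collecting: FIRST(X) = { 'f', 'id', ε }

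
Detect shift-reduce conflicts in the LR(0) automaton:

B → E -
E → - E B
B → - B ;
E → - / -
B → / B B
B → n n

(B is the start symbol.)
A shift-reduce conflict occurs when an LR(0) state has both:
  - a complete (reduce) item [A → α .] (dot at the end), and
  - a shift item [B → β . c γ] (dot before a terminal).

Augment with B' → B and build the canonical LR(0) collection (I0 = CLOSURE({[B' → . B]}), then GOTO on every symbol after a dot until no new states appear). It has 17 states:
  I0: { [B → . - B ;], [B → . / B B], [B → . E -], [B → . n n], [B' → . B], [E → . - / -], [E → . - E B] }  — shift
  I1: { [B → - . B ;], [B → . - B ;], [B → . / B B], [B → . E -], [B → . n n], [E → - . / -], [E → - . E B], [E → . - / -], [E → . - E B] }  — shift
  I2: { [B → . - B ;], [B → . / B B], [B → . E -], [B → . n n], [B → / . B B], [E → . - / -], [E → . - E B] }  — shift
  I3: { [B' → B .] }  — accept
  I4: { [B → E . -] }  — shift
  I5: { [B → n . n] }  — shift
  I6: { [B → n n .] }  — reduce
  I7: { [B → E - .] }  — reduce
  I8: { [B → . - B ;], [B → . / B B], [B → . E -], [B → . n n], [B → / B . B], [E → . - / -], [E → . - E B] }  — shift
  I9: { [B → / B B .] }  — reduce
  I10: { [B → . - B ;], [B → . / B B], [B → . E -], [B → . n n], [B → / . B B], [E → - / . -], [E → . - / -], [E → . - E B] }  — shift
  I11: { [B → - B . ;] }  — shift
  I12: { [B → . - B ;], [B → . / B B], [B → . E -], [B → . n n], [B → E . -], [E → - E . B], [E → . - / -], [E → . - E B] }  — shift
  I13: { [B → - . B ;], [B → . - B ;], [B → . / B B], [B → . E -], [B → . n n], [B → E - .], [E → - . / -], [E → - . E B], [E → . - / -], [E → . - E B] }  — shift, reduce
  I14: { [E → - E B .] }  — reduce
  I15: { [B → - B ; .] }  — reduce
  I16: { [B → - . B ;], [B → . - B ;], [B → . / B B], [B → . E -], [B → . n n], [E → - . / -], [E → - . E B], [E → - / - .], [E → . - / -], [E → . - E B] }  — shift, reduce

I13 contains reduce item [B → E - .] and shift items [B → . - B ;], [B → . / B B], [B → . n n], [E → . - / -], [E → - . / -], [E → . - E B] — shift-reduce conflict.
I16 contains reduce item [E → - / - .] and shift items [B → . - B ;], [B → . / B B], [B → . n n], [E → . - / -], [E → - . / -], [E → . - E B] — shift-reduce conflict.

Answer: Yes — I13: [B → E - .] vs [B → . - B ;]; I16: [E → - / - .] vs [B → . - B ;]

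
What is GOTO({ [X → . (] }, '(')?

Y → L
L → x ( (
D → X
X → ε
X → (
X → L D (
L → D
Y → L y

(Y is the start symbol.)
GOTO(I, '(') = CLOSURE({ [A → αX.β] : [A → α.Xβ] ∈ I, X = '(' })

Items with dot before '(', with the dot advanced:
  [X → . (] → [X → ( .]
Closure adds nothing (no advanced item has the dot before a non-terminal).

GOTO = { [X → ( .] }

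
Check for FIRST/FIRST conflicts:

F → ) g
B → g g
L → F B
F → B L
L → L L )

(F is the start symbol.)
Yes. L → F B / L → L L ')' on { ')', 'g' }

FIRST sets of the non-terminals at (or reachable through a nullable prefix from) the front of some alternative:
  FIRST(B) = { 'g' }
  FIRST(F) = { ')', 'g' }
  FIRST(L) = { ')', 'g' }

Productions for F:
  F → ) g: FIRST = { ')' }
  F → B L: FIRST = { 'g' }
Productions for L:
  L → F B: FIRST = { ')', 'g' }
  L → L L ): FIRST = { ')', 'g' }
B has only one production, so no FIRST/FIRST conflict is possible there.

Conflict for L: L → F B and L → L L )
  Overlap: { ')', 'g' }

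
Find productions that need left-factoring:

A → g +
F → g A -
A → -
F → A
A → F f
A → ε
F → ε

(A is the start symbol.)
Left-factoring is needed when two productions for the same non-terminal
share a common prefix on the right-hand side.

Productions for A:
  A → g +
  A → -
  A → F f
  A → ε
Productions for F:
  F → g A -
  F → A
  F → ε

No common prefixes found.

Answer: No, left-factoring is not needed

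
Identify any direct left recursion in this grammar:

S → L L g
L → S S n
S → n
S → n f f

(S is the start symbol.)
No direct left recursion

Direct left recursion occurs when N → N α for some non-terminal N (the right-hand side begins with the left-hand side itself).

S → L L g: starts with L
L → S S n: starts with S
S → n: starts with n
S → n f f: starts with n

No direct left recursion found.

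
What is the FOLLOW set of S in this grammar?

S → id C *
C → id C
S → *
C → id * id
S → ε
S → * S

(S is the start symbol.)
{ $ }

To compute FOLLOW(S), find every occurrence of S on a right-hand side N → α S β: add FIRST(β) \ {ε}, and if β is empty or nullable also add FOLLOW(N). Iterate to a fixed point.

S is the start symbol, so $ ∈ FOLLOW(S).
In S → * S: S is at the end; this adds FOLLOW(S) to itself — nothing new

Taking the union: FOLLOW(S) = { $ }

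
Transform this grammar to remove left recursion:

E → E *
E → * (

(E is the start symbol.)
E is directly left-recursive. The standard transformation for
  A → A α₁ | ... | A α_m | β₁ | ... | β_n
is
  A  → β₁ A' | ... | β_n A'
  A' → α₁ A' | ... | α_m A' | ε

E → * ( becomes E → * ( E'
E → E * becomes E' → * E'
Add E' → ε

Resulting grammar:
E → * ( E'
E' → * E'
E' → ε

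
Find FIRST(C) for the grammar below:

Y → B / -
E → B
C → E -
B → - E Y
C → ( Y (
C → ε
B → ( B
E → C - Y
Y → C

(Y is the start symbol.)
{ '(', '-', ε }

FIRST sets of the other non-terminals involved (by the same procedure, iterated to a fixed point):
  FIRST(E) = { '(', '-' }

From C → E -:
  - E is a non-terminal: add FIRST(E) \ {ε} = { '(', '-' }
    E is not nullable, so stop
From C → ( Y (:
  - '(' is a terminal: add '(' and stop
From C → ε:
  - ε-production, so ε ∈ FIRST(C)

Collecting: FIRST(C) = { '(', '-', ε }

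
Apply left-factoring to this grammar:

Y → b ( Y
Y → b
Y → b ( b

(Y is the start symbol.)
Y → b Y'
Y' → ( Y''
Y'' → Y
Y'' → b
Y' → ε

Left-factoring transforms A → αβ₁ | αβ₂ into A → αA' and A' → β₁ | β₂
(α is the longest common prefix among the alternatives). Repeat until
no nonterminal has two alternatives with a common prefix.

Round 1: Y has alternatives sharing prefix 'b'. Introduce Y': Y → b Y'
  Add: Y' → ( Y
  Add: Y' → ε
  Add: Y' → ( b

Round 2: Y' has alternatives sharing prefix '('. Introduce Y'': Y' → ( Y''
  Add: Y'' → Y
  Add: Y'' → b

No remaining common prefixes — done.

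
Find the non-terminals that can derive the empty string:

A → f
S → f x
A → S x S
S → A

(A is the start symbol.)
None

There are no ε-productions, so no non-terminal can derive ε.
No non-terminals are nullable.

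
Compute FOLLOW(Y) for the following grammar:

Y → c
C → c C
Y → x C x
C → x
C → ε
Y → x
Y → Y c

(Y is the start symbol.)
Y is the start symbol, so $ ∈ FOLLOW(Y).
In Y → Y c: Y is followed by c, add FIRST(c) \ {ε} = { 'c' }

Taking the union: FOLLOW(Y) = { $, 'c' }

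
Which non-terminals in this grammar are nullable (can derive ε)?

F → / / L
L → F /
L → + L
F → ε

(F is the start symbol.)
ε-productions: F → ε
So F is immediately nullable.
No further non-terminal can be added: every production for the remaining non-terminals contains a terminal or a non-nullable non-terminal.
Nullable = { 'F' }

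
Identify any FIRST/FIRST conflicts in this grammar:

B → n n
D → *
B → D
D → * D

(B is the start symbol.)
Yes. D → '*' / D → '*' D on { '*' }

A FIRST/FIRST conflict occurs when two productions N → α and N → β for the same non-terminal have FIRST(α) ∩ FIRST(β) ≠ ∅ (with ε ∈ FIRST of a nullable right-hand side, so two nullable alternatives also conflict).

FIRST sets of the non-terminals at (or reachable through a nullable prefix from) the front of some alternative:
  FIRST(D) = { '*' }

Productions for B:
  B → n n: FIRST = { 'n' }
  B → D: FIRST = { '*' }
Productions for D:
  D → *: FIRST = { '*' }
  D → * D: FIRST = { '*' }

Conflict for D: D → * and D → * D
  Overlap: { '*' }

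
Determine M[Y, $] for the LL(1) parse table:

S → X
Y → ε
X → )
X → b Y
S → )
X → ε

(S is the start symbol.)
Y → ε

To find M[Y, $], we find productions for Y where $ is in the predict set (PREDICT(N → α) = (FIRST(α) \ {ε}) ∪ (FOLLOW(N) if α ⇒* ε)).

Relevant sets:
  FOLLOW(Y) = { $ }

Y → ε: PREDICT = { $ }
  $ is in predict set, so this production goes in M[Y, $]

M[Y, $] = Y → ε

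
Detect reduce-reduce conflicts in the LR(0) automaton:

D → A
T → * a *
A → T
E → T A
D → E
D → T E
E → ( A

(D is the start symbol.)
A reduce-reduce conflict occurs when an LR(0) state has two complete items [A → α .] and [B → β .] — both call for a reduction, and with no lookahead the parser cannot choose between them.

Augment with D' → D and build the canonical LR(0) collection (I0 = CLOSURE({[D' → . D]}), then GOTO on every symbol after a dot until no new states appear). It has 14 states:
  I0: { [A → . T], [D → . A], [D → . E], [D → . T E], [D' → . D], [E → . ( A], [E → . T A], [T → . * a *] }  — shift
  I1: { [A → . T], [E → ( . A], [T → . * a *] }  — shift
  I2: { [T → * . a *] }  — shift
  I3: { [D → A .] }  — reduce
  I4: { [D' → D .] }  — accept
  I5: { [D → E .] }  — reduce
  I6: { [A → . T], [A → T .], [D → T . E], [E → . ( A], [E → . T A], [E → T . A], [T → . * a *] }  — shift, reduce
  I7: { [E → T A .] }  — reduce
  I8: { [D → T E .] }  — reduce
  I9: { [A → . T], [A → T .], [E → T . A], [T → . * a *] }  — shift, reduce
  I10: { [A → T .] }  — reduce
  I11: { [T → * a . *] }  — shift
  I12: { [T → * a * .] }  — reduce
  I13: { [E → ( A .] }  — reduce

No state contains more than one complete item.

Answer: No reduce-reduce conflicts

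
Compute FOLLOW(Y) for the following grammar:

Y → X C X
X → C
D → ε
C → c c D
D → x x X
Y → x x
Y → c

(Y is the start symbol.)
{ $ }

To compute FOLLOW(Y), find every occurrence of Y on a right-hand side N → α Y β: add FIRST(β) \ {ε}, and if β is empty or nullable also add FOLLOW(N). Iterate to a fixed point.

Y is the start symbol, so $ ∈ FOLLOW(Y).
Y does not occur on any right-hand side.

Taking the union: FOLLOW(Y) = { $ }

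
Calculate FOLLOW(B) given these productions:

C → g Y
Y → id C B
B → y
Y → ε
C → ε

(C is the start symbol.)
In Y → id C B: B is at the end, add FOLLOW(Y)

The FOLLOW sets referred to above (computed the same way, to a fixed point):
  FOLLOW(Y) = { $, 'y' }

Taking the union: FOLLOW(B) = { $, 'y' }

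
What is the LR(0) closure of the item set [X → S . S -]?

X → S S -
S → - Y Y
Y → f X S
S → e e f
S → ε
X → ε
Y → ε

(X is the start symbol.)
{ [S → . - Y Y], [S → . e e f], [S → .], [X → S . S -] }

To compute CLOSURE, for each item [A → α.Bβ] where B is a non-terminal, add [B → .γ] for all productions B → γ; repeat for the newly added items until nothing changes.

Start with: [X → S . S -]
  [X → S . S -] has the dot before S: add [S → . - Y Y], [S → . e e f], [S → .]
No further items can be added.

CLOSURE = { [S → . - Y Y], [S → . e e f], [S → .], [X → S . S -] }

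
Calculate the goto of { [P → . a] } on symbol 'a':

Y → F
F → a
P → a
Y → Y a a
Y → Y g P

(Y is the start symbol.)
{ [P → a .] }

GOTO(I, 'a') = CLOSURE({ [A → αX.β] : [A → α.Xβ] ∈ I, X = 'a' })

Items with dot before 'a', with the dot advanced:
  [P → . a] → [P → a .]
Closure adds nothing (no advanced item has the dot before a non-terminal).

GOTO = { [P → a .] }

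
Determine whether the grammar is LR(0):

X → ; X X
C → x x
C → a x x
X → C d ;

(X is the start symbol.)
A grammar is LR(0) if no state in the canonical LR(0) collection has:
  - both a shift item (dot before a terminal) and a complete item (shift-reduce conflict), or
  - two or more complete items (reduce-reduce conflict; the accept item [X' → X .] counts as a complete item here).

Augment with X' → X and build the canonical LR(0) collection (I0 = CLOSURE({[X' → . X]}), then GOTO on every symbol after a dot until no new states appear). It has 13 states:
  I0: { [C → . a x x], [C → . x x], [X → . ; X X], [X → . C d ;], [X' → . X] }  — shift
  I1: { [C → . a x x], [C → . x x], [X → . ; X X], [X → . C d ;], [X → ; . X X] }  — shift
  I2: { [X → C . d ;] }  — shift
  I3: { [X' → X .] }  — accept
  I4: { [C → a . x x] }  — shift
  I5: { [C → x . x] }  — shift
  I6: { [C → x x .] }  — reduce
  I7: { [C → a x . x] }  — shift
  I8: { [C → a x x .] }  — reduce
  I9: { [X → C d . ;] }  — shift
  I10: { [X → C d ; .] }  — reduce
  I11: { [C → . a x x], [C → . x x], [X → . ; X X], [X → . C d ;], [X → ; X . X] }  — shift
  I12: { [X → ; X X .] }  — reduce

Every state is either a pure shift/goto state or contains exactly one complete item and nothing to shift — no conflicts. The grammar is LR(0).

Answer: Yes, the grammar is LR(0)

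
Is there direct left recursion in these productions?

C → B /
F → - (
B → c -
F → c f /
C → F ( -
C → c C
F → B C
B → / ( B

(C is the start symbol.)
C → B /: starts with B
F → - (: starts with '-'
B → c -: starts with c
F → c f /: starts with c
C → F ( -: starts with F
C → c C: starts with c
F → B C: starts with B
B → / ( B: starts with '/'

No direct left recursion found.

Answer: No direct left recursion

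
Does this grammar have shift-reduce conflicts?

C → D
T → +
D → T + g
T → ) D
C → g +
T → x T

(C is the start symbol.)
Augment with C' → C and build the canonical LR(0) collection (I0 = CLOSURE({[C' → . C]}), then GOTO on every symbol after a dot until no new states appear). It has 13 states:
  I0: { [C → . D], [C → . g +], [C' → . C], [D → . T + g], [T → . ) D], [T → . +], [T → . x T] }  — shift
  I1: { [D → . T + g], [T → ) . D], [T → . ) D], [T → . +], [T → . x T] }  — shift
  I2: { [T → + .] }  — reduce
  I3: { [C' → C .] }  — accept
  I4: { [C → D .] }  — reduce
  I5: { [D → T . + g] }  — shift
  I6: { [C → g . +] }  — shift
  I7: { [T → . ) D], [T → . +], [T → . x T], [T → x . T] }  — shift
  I8: { [T → x T .] }  — reduce
  I9: { [C → g + .] }  — reduce
  I10: { [D → T + . g] }  — shift
  I11: { [D → T + g .] }  — reduce
  I12: { [T → ) D .] }  — reduce

No state contains both a complete item and a shift item.

Answer: No shift-reduce conflicts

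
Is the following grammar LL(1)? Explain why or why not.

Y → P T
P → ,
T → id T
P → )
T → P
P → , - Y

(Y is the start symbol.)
No. Predict set conflict for P: { ',' }

A grammar is LL(1) if for each non-terminal N with multiple productions, the predict sets of those productions are pairwise disjoint, where PREDICT(N → α) = (FIRST(α) \ {ε}) ∪ (FOLLOW(N) if α ⇒* ε).

Relevant sets:
  FIRST(P) = { ')', ',' }

For P:
  PREDICT(P → ',') = { ',' }
  PREDICT(P → ')') = { ')' }
  PREDICT(P → ',' '-' Y) = { ',' }
For T:
  PREDICT(T → id T) = { 'id' }
  PREDICT(T → P) = { ')', ',' }
Y has a single production, so nothing to check there.

Conflict found: Predict set conflict for P: { ',' }
The grammar is NOT LL(1).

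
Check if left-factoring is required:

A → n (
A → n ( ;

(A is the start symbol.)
Yes, A has productions with common prefix 'n ('

Left-factoring is needed when two productions for the same non-terminal
share a common prefix on the right-hand side.

Productions for A:
  A → n (
  A → n ( ;

Found common prefix 'n (' in productions for A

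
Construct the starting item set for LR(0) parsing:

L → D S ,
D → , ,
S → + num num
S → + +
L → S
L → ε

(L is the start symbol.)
{ [D → . , ,], [L → . D S ,], [L → . S], [L → .], [L' → . L], [S → . + +], [S → . + num num] }

First, augment the grammar with L' → L
I₀ = CLOSURE({ [L' → . L] }):
  [L' → . L] has the dot before L: add [L → . D S ,], [L → . S], [L → .]
  [L → . D S ,] has the dot before D: add [D → . , ,]
  [L → . S] has the dot before S: add [S → . + num num], [S → . + +]
No further items can be added.

I₀ = { [D → . , ,], [L → . D S ,], [L → . S], [L → .], [L' → . L], [S → . + +], [S → . + num num] }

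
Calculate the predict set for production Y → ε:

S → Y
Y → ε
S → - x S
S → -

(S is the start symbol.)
{ $ }

PREDICT(Y → ε) = (FIRST(RHS) \ {ε}) ∪ (FOLLOW(Y) if ε ∈ FIRST(RHS), i.e. RHS ⇒* ε)
The right-hand side is ε (FIRST(ε) = { ε }), so the predict set is FOLLOW(Y) = { $ }
PREDICT(Y → ε) = { $ }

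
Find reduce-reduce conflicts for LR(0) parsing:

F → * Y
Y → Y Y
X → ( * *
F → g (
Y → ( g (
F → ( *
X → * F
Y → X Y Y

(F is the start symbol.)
Yes — I12: [Y → X Y Y .] vs [Y → Y Y .]

A reduce-reduce conflict occurs when an LR(0) state has two complete items [A → α .] and [B → β .] — both call for a reduction, and with no lookahead the parser cannot choose between them.

Augment with F' → F and build the canonical LR(0) collection (I0 = CLOSURE({[F' → . F]}), then GOTO on every symbol after a dot until no new states appear). It has 19 states:
  I0: { [F → . ( *], [F → . * Y], [F → . g (], [F' → . F] }  — shift
  I1: { [F → ( . *] }  — shift
  I2: { [F → * . Y], [X → . ( * *], [X → . * F], [Y → . ( g (], [Y → . X Y Y], [Y → . Y Y] }  — shift
  I3: { [F' → F .] }  — accept
  I4: { [F → g . (] }  — shift
  I5: { [F → g ( .] }  — reduce
  I6: { [X → ( . * *], [Y → ( . g (] }  — shift
  I7: { [F → . ( *], [F → . * Y], [F → . g (], [X → * . F] }  — shift
  I8: { [X → . ( * *], [X → . * F], [Y → . ( g (], [Y → . X Y Y], [Y → . Y Y], [Y → X . Y Y] }  — shift
  I9: { [F → * Y .], [X → . ( * *], [X → . * F], [Y → . ( g (], [Y → . X Y Y], [Y → . Y Y], [Y → Y . Y] }  — shift, reduce
  I10: { [X → . ( * *], [X → . * F], [Y → . ( g (], [Y → . X Y Y], [Y → . Y Y], [Y → Y . Y], [Y → Y Y .] }  — shift, reduce
  I11: { [X → . ( * *], [X → . * F], [Y → . ( g (], [Y → . X Y Y], [Y → . Y Y], [Y → X Y . Y], [Y → Y . Y] }  — shift
  I12: { [X → . ( * *], [X → . * F], [Y → . ( g (], [Y → . X Y Y], [Y → . Y Y], [Y → X Y Y .], [Y → Y . Y], [Y → Y Y .] }  — shift, 2 reduces
  I13: { [X → * F .] }  — reduce
  I14: { [X → ( * . *] }  — shift
  I15: { [Y → ( g . (] }  — shift
  I16: { [Y → ( g ( .] }  — reduce
  I17: { [X → ( * * .] }  — reduce
  I18: { [F → ( * .] }  — reduce

I12 contains complete items [Y → X Y Y .], [Y → Y Y .] — reduce-reduce conflict.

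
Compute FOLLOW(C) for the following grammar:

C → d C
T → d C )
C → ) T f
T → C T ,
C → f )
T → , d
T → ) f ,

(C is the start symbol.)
{ $, ')', ',', 'd', 'f' }

To compute FOLLOW(C), find every occurrence of C on a right-hand side N → α C β: add FIRST(β) \ {ε}, and if β is empty or nullable also add FOLLOW(N). Iterate to a fixed point.

C is the start symbol, so $ ∈ FOLLOW(C).
In C → d C: C is at the end; this adds FOLLOW(C) to itself — nothing new
In T → d C ): C is followed by ')', add FIRST(')') \ {ε} = { ')' }
In T → C T ,: C is followed by T ',', add FIRST(T ',') \ {ε} = { ')', ',', 'd', 'f' }

Taking the union: FOLLOW(C) = { $, ')', ',', 'd', 'f' }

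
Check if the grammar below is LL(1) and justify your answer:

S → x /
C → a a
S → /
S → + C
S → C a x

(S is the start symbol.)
Relevant sets:
  FIRST(C) = { 'a' }

For S:
  PREDICT(S → x '/') = { 'x' }
  PREDICT(S → '/') = { '/' }
  PREDICT(S → '+' C) = { '+' }
  PREDICT(S → C a x) = { 'a' }
C has a single production, so nothing to check there.

All predict sets are disjoint. The grammar IS LL(1).

Answer: Yes, the grammar is LL(1).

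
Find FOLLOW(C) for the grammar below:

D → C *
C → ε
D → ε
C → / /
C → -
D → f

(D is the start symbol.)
To compute FOLLOW(C), find every occurrence of C on a right-hand side N → α C β: add FIRST(β) \ {ε}, and if β is empty or nullable also add FOLLOW(N). Iterate to a fixed point.

In D → C *: C is followed by '*', add FIRST('*') \ {ε} = { '*' }

Taking the union: FOLLOW(C) = { '*' }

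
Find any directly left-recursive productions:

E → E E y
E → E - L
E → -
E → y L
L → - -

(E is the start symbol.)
Yes, E is left-recursive

Direct left recursion occurs when N → N α for some non-terminal N (the right-hand side begins with the left-hand side itself).

E → E E y: LEFT RECURSIVE (starts with E)
E → E - L: LEFT RECURSIVE (starts with E)
E → -: starts with '-'
E → y L: starts with y
L → - -: starts with '-'

The grammar has direct left recursion on: E.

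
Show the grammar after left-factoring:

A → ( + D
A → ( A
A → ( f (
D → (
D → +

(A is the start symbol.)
Left-factoring transforms A → αβ₁ | αβ₂ into A → αA' and A' → β₁ | β₂
(α is the longest common prefix among the alternatives). Repeat until
no nonterminal has two alternatives with a common prefix.

Round 1: A has alternatives sharing prefix '('. Introduce A': A → ( A'
  Add: A' → + D
  Add: A' → A
  Add: A' → f (

No remaining common prefixes — done.

Resulting grammar:
A → ( A'
A' → + D
A' → A
A' → f (
D → (
D → +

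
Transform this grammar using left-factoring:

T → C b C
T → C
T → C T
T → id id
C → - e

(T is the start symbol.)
T → C T'
T' → b C
T' → ε
T' → T
T → id id
C → - e

Left-factoring transforms A → αβ₁ | αβ₂ into A → αA' and A' → β₁ | β₂
(α is the longest common prefix among the alternatives). Repeat until
no nonterminal has two alternatives with a common prefix.

Round 1: T has alternatives sharing prefix 'C'. Introduce T': T → C T'
  Add: T' → b C
  Add: T' → ε
  Add: T' → T

No remaining common prefixes — done.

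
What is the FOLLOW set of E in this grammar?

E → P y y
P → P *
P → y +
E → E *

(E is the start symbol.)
{ $, '*' }

To compute FOLLOW(E), find every occurrence of E on a right-hand side N → α E β: add FIRST(β) \ {ε}, and if β is empty or nullable also add FOLLOW(N). Iterate to a fixed point.

E is the start symbol, so $ ∈ FOLLOW(E).
In E → E *: E is followed by '*', add FIRST('*') \ {ε} = { '*' }

Taking the union: FOLLOW(E) = { $, '*' }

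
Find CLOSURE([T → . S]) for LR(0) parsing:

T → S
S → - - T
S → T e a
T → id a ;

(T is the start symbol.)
To compute CLOSURE, for each item [A → α.Bβ] where B is a non-terminal, add [B → .γ] for all productions B → γ; repeat for the newly added items until nothing changes.

Start with: [T → . S]
  [T → . S] has the dot before S: add [S → . - - T], [S → . T e a]
  [S → . T e a] has the dot before T: add [T → . id a ;]
No further items can be added.

CLOSURE = { [S → . - - T], [S → . T e a], [T → . S], [T → . id a ;] }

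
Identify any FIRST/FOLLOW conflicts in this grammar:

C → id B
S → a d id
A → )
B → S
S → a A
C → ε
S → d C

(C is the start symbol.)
A FIRST/FOLLOW conflict occurs when a non-terminal N has a nullable alternative N → β (β ⇒* ε) and another alternative N → α with FIRST(α) ∩ FOLLOW(N) ≠ ∅: on such a lookahead the parser cannot decide between expanding α and letting N vanish via β.

Nullable non-terminals: C.

C: nullable alternative(s) C → ε; FOLLOW(C) = { $ }
  C → id B: FIRST \ {ε} = { 'id' } — disjoint from FOLLOW(C)
  C → ε: FIRST \ {ε} = { } — this is the only nullable alternative, skip

A, B, S have no nullable alternative, so no FIRST/FOLLOW check is needed there.

No FIRST/FOLLOW conflicts found.

Answer: No FIRST/FOLLOW conflicts.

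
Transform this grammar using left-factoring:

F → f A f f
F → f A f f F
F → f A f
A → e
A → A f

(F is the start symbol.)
Left-factoring transforms A → αβ₁ | αβ₂ into A → αA' and A' → β₁ | β₂
(α is the longest common prefix among the alternatives). Repeat until
no nonterminal has two alternatives with a common prefix.

Round 1: F has alternatives sharing prefix 'f A f'. Introduce F': F → f A f F'
  Add: F' → f
  Add: F' → f F
  Add: F' → ε

Round 2: F' has alternatives sharing prefix 'f'. Introduce F'': F' → f F''
  Add: F'' → ε
  Add: F'' → F

No remaining common prefixes — done.

Resulting grammar:
F → f A f F'
F' → f F''
F'' → ε
F'' → F
F' → ε
A → e
A → A f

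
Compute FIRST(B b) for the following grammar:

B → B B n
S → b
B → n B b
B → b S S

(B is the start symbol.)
{ 'b', 'n' }

FIRST sets of the non-terminals involved (from the grammar, by fixed-point iteration):
  FIRST(B) = { 'b', 'n' }

To compute FIRST(B b), process the symbols left to right:
Symbol B is a non-terminal. Add FIRST(B) \ {ε} = { 'b', 'n' }
B is not nullable (ε ∉ FIRST(B)), so stop here.
FIRST(B b) = { 'b', 'n' }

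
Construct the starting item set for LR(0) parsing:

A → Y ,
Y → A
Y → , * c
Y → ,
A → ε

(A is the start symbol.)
First, augment the grammar with A' → A
I₀ = CLOSURE({ [A' → . A] }):
  [A' → . A] has the dot before A: add [A → . Y ,], [A → .]
  [A → . Y ,] has the dot before Y: add [Y → . A], [Y → . , * c], [Y → . ,]
No further items can be added.

I₀ = { [A → . Y ,], [A → .], [A' → . A], [Y → . , * c], [Y → . ,], [Y → . A] }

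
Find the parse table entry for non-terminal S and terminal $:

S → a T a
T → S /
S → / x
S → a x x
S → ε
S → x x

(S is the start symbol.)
To find M[S, $], we find productions for S where $ is in the predict set (PREDICT(N → α) = (FIRST(α) \ {ε}) ∪ (FOLLOW(N) if α ⇒* ε)).

Relevant sets:
  FOLLOW(S) = { $, '/' }

S → a T a: PREDICT = { 'a' }
S → / x: PREDICT = { '/' }
S → a x x: PREDICT = { 'a' }
S → ε: PREDICT = { $, '/' }
  $ is in predict set, so this production goes in M[S, $]
S → x x: PREDICT = { 'x' }

M[S, $] = S → ε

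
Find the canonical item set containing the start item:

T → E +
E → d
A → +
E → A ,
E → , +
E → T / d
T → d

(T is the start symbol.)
First, augment the grammar with T' → T
I₀ = CLOSURE({ [T' → . T] }):
  [T' → . T] has the dot before T: add [T → . E +], [T → . d]
  [T → . E +] has the dot before E: add [E → . d], [E → . A ,], [E → . , +], [E → . T / d]
  [E → . A ,] has the dot before A: add [A → . +]
No further items can be added.

I₀ = { [A → . +], [E → . , +], [E → . A ,], [E → . T / d], [E → . d], [T → . E +], [T → . d], [T' → . T] }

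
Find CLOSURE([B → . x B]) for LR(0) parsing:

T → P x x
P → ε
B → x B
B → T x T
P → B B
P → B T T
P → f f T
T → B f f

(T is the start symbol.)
{ [B → . x B] }

To compute CLOSURE, for each item [A → α.Bβ] where B is a non-terminal, add [B → .γ] for all productions B → γ; repeat for the newly added items until nothing changes.

Start with: [B → . x B]
The dot precedes the terminal x, so nothing is added.

CLOSURE = { [B → . x B] }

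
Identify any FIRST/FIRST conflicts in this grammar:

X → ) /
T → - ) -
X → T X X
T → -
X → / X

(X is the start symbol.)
FIRST sets of the non-terminals at (or reachable through a nullable prefix from) the front of some alternative:
  FIRST(T) = { '-' }

Productions for X:
  X → ) /: FIRST = { ')' }
  X → T X X: FIRST = { '-' }
  X → / X: FIRST = { '/' }
Productions for T:
  T → - ) -: FIRST = { '-' }
  T → -: FIRST = { '-' }

Conflict for T: T → - ) - and T → -
  Overlap: { '-' }

Answer: Yes. T → '-' ')' '-' / T → '-' on { '-' }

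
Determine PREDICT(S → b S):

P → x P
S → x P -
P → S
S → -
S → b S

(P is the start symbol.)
{ 'b' }

PREDICT(S → b S) = (FIRST(RHS) \ {ε}) ∪ (FOLLOW(S) if ε ∈ FIRST(RHS), i.e. RHS ⇒* ε)
FIRST(b S) = { 'b' }
ε ∉ FIRST(b S), so FOLLOW(S) is not added.
PREDICT(S → b S) = { 'b' }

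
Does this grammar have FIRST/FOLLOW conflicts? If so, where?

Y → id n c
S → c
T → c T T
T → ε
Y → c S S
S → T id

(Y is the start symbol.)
Yes. T → c T T with FOLLOW(T) on { 'c' }

A FIRST/FOLLOW conflict occurs when a non-terminal N has a nullable alternative N → β (β ⇒* ε) and another alternative N → α with FIRST(α) ∩ FOLLOW(N) ≠ ∅: on such a lookahead the parser cannot decide between expanding α and letting N vanish via β.

Nullable non-terminals: T.

T: nullable alternative(s) T → ε; FOLLOW(T) = { 'c', 'id' }
  T → c T T: FIRST \ {ε} = { 'c' } — overlaps FOLLOW(T) on { 'c' }: CONFLICT
  T → ε: FIRST \ {ε} = { } — this is the only nullable alternative, skip

S, Y have no nullable alternative, so no FIRST/FOLLOW check is needed there.

So the grammar has 1 FIRST/FOLLOW conflict (marked CONFLICT above).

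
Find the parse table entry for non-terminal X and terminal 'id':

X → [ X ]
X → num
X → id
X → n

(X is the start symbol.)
X → id

To find M[X, 'id'], we find productions for X where 'id' is in the predict set (PREDICT(N → α) = (FIRST(α) \ {ε}) ∪ (FOLLOW(N) if α ⇒* ε)).

X → [ X ]: PREDICT = { '[' }
X → num: PREDICT = { 'num' }
X → id: PREDICT = { 'id' }
  'id' is in predict set, so this production goes in M[X, 'id']
X → n: PREDICT = { 'n' }

M[X, 'id'] = X → id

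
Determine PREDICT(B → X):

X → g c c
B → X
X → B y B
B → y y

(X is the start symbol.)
{ 'g', 'y' }

PREDICT(B → X) = (FIRST(RHS) \ {ε}) ∪ (FOLLOW(B) if ε ∈ FIRST(RHS), i.e. RHS ⇒* ε)
FIRST(X) = { 'g', 'y' }
FIRST(X) = { 'g', 'y' }
ε ∉ FIRST(X), so FOLLOW(B) is not added.
PREDICT(B → X) = { 'g', 'y' }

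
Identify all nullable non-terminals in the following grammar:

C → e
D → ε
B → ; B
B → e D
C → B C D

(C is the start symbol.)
A non-terminal is nullable if it can derive ε (the empty string): either it has an ε-production, or it has a production whose right-hand side consists entirely of nullable non-terminals.

ε-productions: D → ε
So D is immediately nullable.
No further non-terminal can be added: every production for the remaining non-terminals contains a terminal or a non-nullable non-terminal.
Nullable = { 'D' }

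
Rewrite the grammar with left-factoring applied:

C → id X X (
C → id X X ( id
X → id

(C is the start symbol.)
C → id X X ( C'
C' → ε
C' → id
X → id

Left-factoring transforms A → αβ₁ | αβ₂ into A → αA' and A' → β₁ | β₂
(α is the longest common prefix among the alternatives). Repeat until
no nonterminal has two alternatives with a common prefix.

Round 1: C has alternatives sharing prefix 'id X X ('. Introduce C': C → id X X ( C'
  Add: C' → ε
  Add: C' → id

No remaining common prefixes — done.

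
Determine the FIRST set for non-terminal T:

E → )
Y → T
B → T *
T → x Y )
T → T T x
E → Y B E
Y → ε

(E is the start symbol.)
{ 'x' }

To compute FIRST(T), examine every production with T on the left-hand side, reading each right-hand side left to right until a non-nullable symbol is reached.

From T → x Y ):
  - x is a terminal: add 'x' and stop
From T → T T x:
  - T is the symbol being defined: contributes nothing new
    T is not nullable, so stop

Collecting: FIRST(T) = { 'x' }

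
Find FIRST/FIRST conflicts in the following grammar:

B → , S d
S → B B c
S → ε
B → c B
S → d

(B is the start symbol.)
No FIRST/FIRST conflicts.

FIRST sets of the non-terminals at (or reachable through a nullable prefix from) the front of some alternative:
  FIRST(B) = { ',', 'c' }

Productions for B:
  B → , S d: FIRST = { ',' }
  B → c B: FIRST = { 'c' }
Productions for S:
  S → B B c: FIRST = { ',', 'c' }
  S → ε: FIRST = { ε }
  S → d: FIRST = { 'd' }

All alternatives of each non-terminal have pairwise disjoint FIRST sets.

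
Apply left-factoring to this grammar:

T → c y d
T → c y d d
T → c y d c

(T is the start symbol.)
T → c y d T'
T' → ε
T' → d
T' → c

Left-factoring transforms A → αβ₁ | αβ₂ into A → αA' and A' → β₁ | β₂
(α is the longest common prefix among the alternatives). Repeat until
no nonterminal has two alternatives with a common prefix.

Round 1: T has alternatives sharing prefix 'c y d'. Introduce T': T → c y d T'
  Add: T' → ε
  Add: T' → d
  Add: T' → c

No remaining common prefixes — done.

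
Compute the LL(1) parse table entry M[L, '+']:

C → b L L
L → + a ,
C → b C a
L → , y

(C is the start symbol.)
L → + a ,

To find M[L, '+'], we find productions for L where '+' is in the predict set (PREDICT(N → α) = (FIRST(α) \ {ε}) ∪ (FOLLOW(N) if α ⇒* ε)).

L → + a ,: PREDICT = { '+' }
  '+' is in predict set, so this production goes in M[L, '+']
L → , y: PREDICT = { ',' }

M[L, '+'] = L → + a ,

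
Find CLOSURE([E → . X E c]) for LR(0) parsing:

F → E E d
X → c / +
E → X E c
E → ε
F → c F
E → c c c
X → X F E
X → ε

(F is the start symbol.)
Start with: [E → . X E c]
  [E → . X E c] has the dot before X: add [X → . c / +], [X → . X F E], [X → .]
No further items can be added.

CLOSURE = { [E → . X E c], [X → . X F E], [X → . c / +], [X → .] }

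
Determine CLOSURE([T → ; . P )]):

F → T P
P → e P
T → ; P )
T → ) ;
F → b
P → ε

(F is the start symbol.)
To compute CLOSURE, for each item [A → α.Bβ] where B is a non-terminal, add [B → .γ] for all productions B → γ; repeat for the newly added items until nothing changes.

Start with: [T → ; . P )]
  [T → ; . P )] has the dot before P: add [P → . e P], [P → .]
No further items can be added.

CLOSURE = { [P → . e P], [P → .], [T → ; . P )] }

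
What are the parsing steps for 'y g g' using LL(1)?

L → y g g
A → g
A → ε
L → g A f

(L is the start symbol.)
Stack is shown with the top on the left.

Stack    Input    Action
------------------------
L $      y g g $  output L → y g g
y g g $  y g g $  match 'y'
g g $    g g $    match 'g'
g $      g $      match 'g'
$        $        accept

The string is accepted.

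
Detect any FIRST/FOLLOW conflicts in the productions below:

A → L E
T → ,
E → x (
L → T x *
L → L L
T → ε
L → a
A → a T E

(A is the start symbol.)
No FIRST/FOLLOW conflicts.

A FIRST/FOLLOW conflict occurs when a non-terminal N has a nullable alternative N → β (β ⇒* ε) and another alternative N → α with FIRST(α) ∩ FOLLOW(N) ≠ ∅: on such a lookahead the parser cannot decide between expanding α and letting N vanish via β.

Nullable non-terminals: T.

T: nullable alternative(s) T → ε; FOLLOW(T) = { 'x' }
  T → ,: FIRST \ {ε} = { ',' } — disjoint from FOLLOW(T)
  T → ε: FIRST \ {ε} = { } — this is the only nullable alternative, skip

A, E, L have no nullable alternative, so no FIRST/FOLLOW check is needed there.

No FIRST/FOLLOW conflicts found.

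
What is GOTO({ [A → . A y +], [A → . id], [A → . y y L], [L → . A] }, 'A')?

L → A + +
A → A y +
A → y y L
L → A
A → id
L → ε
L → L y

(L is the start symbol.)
GOTO(I, 'A') = CLOSURE({ [A → αX.β] : [A → α.Xβ] ∈ I, X = 'A' })

Items with dot before 'A', with the dot advanced:
  [A → . A y +] → [A → A . y +]
  [L → . A] → [L → A .]
Closure adds nothing (no advanced item has the dot before a non-terminal).

GOTO = { [A → A . y +], [L → A .] }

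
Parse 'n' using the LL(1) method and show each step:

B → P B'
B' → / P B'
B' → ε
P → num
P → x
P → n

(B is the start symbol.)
LL(1) parsing maintains a stack (initially the start symbol over $) and the input. At each step: if the stack top is a terminal, match it against the current input token; if it is a non-terminal N, replace it with the RHS of M[N, lookahead] (the unique production whose predict set contains the lookahead).

Stack is shown with the top on the left.

Stack   Input  Action
---------------------
B $     n $    output B → P B'
P B' $  n $    output P → n
n B' $  n $    match 'n'
B' $    $      output B' → ε
$       $      accept

The string is accepted.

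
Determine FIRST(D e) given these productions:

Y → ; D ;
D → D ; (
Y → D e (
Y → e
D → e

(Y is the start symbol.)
{ 'e' }

FIRST sets of the non-terminals involved (from the grammar, by fixed-point iteration):
  FIRST(D) = { 'e' }

To compute FIRST(D e), process the symbols left to right:
Symbol D is a non-terminal. Add FIRST(D) \ {ε} = { 'e' }
D is not nullable (ε ∉ FIRST(D)), so stop here.
FIRST(D e) = { 'e' }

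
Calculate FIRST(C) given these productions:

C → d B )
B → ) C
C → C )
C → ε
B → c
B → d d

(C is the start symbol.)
From C → d B ):
  - d is a terminal: add 'd' and stop
From C → C ):
  - C is the symbol being defined: contributes nothing new
    C is nullable, so continue to the next symbol
  - ')' is a terminal: add ')' and stop
From C → ε:
  - ε-production, so ε ∈ FIRST(C)

Collecting: FIRST(C) = { ')', 'd', ε }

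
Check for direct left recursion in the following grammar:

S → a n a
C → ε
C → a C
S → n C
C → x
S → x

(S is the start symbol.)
No direct left recursion

Direct left recursion occurs when N → N α for some non-terminal N (the right-hand side begins with the left-hand side itself).

S → a n a: starts with a
C → ε: starts with ε
C → a C: starts with a
S → n C: starts with n
C → x: starts with x
S → x: starts with x

No direct left recursion found.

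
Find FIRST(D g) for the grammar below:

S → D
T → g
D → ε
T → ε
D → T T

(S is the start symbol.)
{ 'g' }

FIRST sets of the non-terminals involved (from the grammar, by fixed-point iteration):
  FIRST(D) = { 'g', ε }

To compute FIRST(D g), process the symbols left to right:
Symbol D is a non-terminal. Add FIRST(D) \ {ε} = { 'g' }
D is nullable (ε ∈ FIRST(D)), continue to the next symbol.
Symbol g is a terminal. Add 'g' and stop.
FIRST(D g) = { 'g' }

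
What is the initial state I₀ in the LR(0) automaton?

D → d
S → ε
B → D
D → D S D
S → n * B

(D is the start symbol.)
First, augment the grammar with D' → D
I₀ = CLOSURE({ [D' → . D] }):
  [D' → . D] has the dot before D: add [D → . d], [D → . D S D]
No further items can be added.

I₀ = { [D → . D S D], [D → . d], [D' → . D] }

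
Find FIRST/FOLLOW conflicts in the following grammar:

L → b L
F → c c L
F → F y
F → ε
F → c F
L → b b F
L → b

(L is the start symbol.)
Yes. F → F y with FOLLOW(F) on { 'y' }

Nullable non-terminals: F.
FIRST sets used below: FIRST(F) = { 'c', 'y', ε }

F: nullable alternative(s) F → ε; FOLLOW(F) = { $, 'y' }
  F → c c L: FIRST \ {ε} = { 'c' } — disjoint from FOLLOW(F)
  F → F y: FIRST \ {ε} = { 'c', 'y' } — overlaps FOLLOW(F) on { 'y' }: CONFLICT
  F → ε: FIRST \ {ε} = { } — this is the only nullable alternative, skip
  F → c F: FIRST \ {ε} = { 'c' } — disjoint from FOLLOW(F)

L has no nullable alternative, so no FIRST/FOLLOW check is needed there.

So the grammar has 1 FIRST/FOLLOW conflict (marked CONFLICT above).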